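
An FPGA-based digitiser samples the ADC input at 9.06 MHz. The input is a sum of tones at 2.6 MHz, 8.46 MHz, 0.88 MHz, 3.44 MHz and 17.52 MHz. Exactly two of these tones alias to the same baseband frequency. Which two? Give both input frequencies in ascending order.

fs/2 = 4.53 MHz.
2.6 MHz ≤ fs/2 = 4.53 MHz, passes unchanged.
8.46 MHz > fs/2 = 4.53 MHz, folds to fs − 8.46 MHz = 0.6 MHz.
0.88 MHz ≤ fs/2 = 4.53 MHz, passes unchanged.
3.44 MHz ≤ fs/2 = 4.53 MHz, passes unchanged.
17.52 MHz mod fs = 8.46 MHz.
8.46 MHz > fs/2 = 4.53 MHz, folds to fs − 8.46 MHz = 0.6 MHz.
8.46 MHz and 17.52 MHz both map to 0.6 MHz.

8.46 MHz, 17.52 MHz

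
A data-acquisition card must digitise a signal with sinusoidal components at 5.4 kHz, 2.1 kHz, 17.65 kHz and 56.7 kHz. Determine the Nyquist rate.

Highest-frequency component: 56.7 kHz.
Nyquist rate = 2 × 56.7 kHz = 113.4 kHz.

113.4 kHz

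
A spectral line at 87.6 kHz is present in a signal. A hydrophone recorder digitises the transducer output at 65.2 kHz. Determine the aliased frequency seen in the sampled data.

87.6 kHz mod fs = 22.4 kHz.
22.4 kHz ≤ fs/2 = 32.6 kHz, appears at 22.4 kHz.

22.4 kHz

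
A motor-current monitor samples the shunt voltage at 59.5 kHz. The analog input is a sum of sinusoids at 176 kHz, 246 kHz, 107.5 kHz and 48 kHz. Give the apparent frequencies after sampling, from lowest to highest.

2.5 kHz, 8 kHz, 11.5 kHz

fs/2 = 29.75 kHz.
176 kHz mod fs = 57 kHz.
57 kHz > fs/2 = 29.75 kHz, folds to fs − 57 kHz = 2.5 kHz.
246 kHz mod fs = 8 kHz.
8 kHz ≤ fs/2 = 29.75 kHz, appears at 8 kHz.
107.5 kHz mod fs = 48 kHz.
48 kHz > fs/2 = 29.75 kHz, folds to fs − 48 kHz = 11.5 kHz.
48 kHz > fs/2 = 29.75 kHz, folds to fs − 48 kHz = 11.5 kHz.
Distinct values: {2.5 kHz, 8 kHz, 11.5 kHz}.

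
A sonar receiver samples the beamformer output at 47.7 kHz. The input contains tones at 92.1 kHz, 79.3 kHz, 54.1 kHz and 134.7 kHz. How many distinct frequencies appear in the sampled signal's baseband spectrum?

4

fs/2 = 23.85 kHz.
92.1 kHz mod fs = 44.4 kHz.
44.4 kHz > fs/2 = 23.85 kHz, folds to fs − 44.4 kHz = 3.3 kHz.
79.3 kHz mod fs = 31.6 kHz.
31.6 kHz > fs/2 = 23.85 kHz, folds to fs − 31.6 kHz = 16.1 kHz.
54.1 kHz mod fs = 6.4 kHz.
6.4 kHz ≤ fs/2 = 23.85 kHz, appears at 6.4 kHz.
134.7 kHz mod fs = 39.3 kHz.
39.3 kHz > fs/2 = 23.85 kHz, folds to fs − 39.3 kHz = 8.4 kHz.
Distinct values: {3.3 kHz, 6.4 kHz, 8.4 kHz, 16.1 kHz} → 4.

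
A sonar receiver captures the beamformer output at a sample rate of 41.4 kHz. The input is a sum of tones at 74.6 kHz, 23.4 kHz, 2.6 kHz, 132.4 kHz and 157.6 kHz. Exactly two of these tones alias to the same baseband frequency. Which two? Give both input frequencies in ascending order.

fs/2 = 20.7 kHz.
74.6 kHz mod fs = 33.2 kHz.
33.2 kHz > fs/2 = 20.7 kHz, folds to fs − 33.2 kHz = 8.2 kHz.
23.4 kHz > fs/2 = 20.7 kHz, folds to fs − 23.4 kHz = 18 kHz.
2.6 kHz ≤ fs/2 = 20.7 kHz, passes unchanged.
132.4 kHz mod fs = 8.2 kHz.
8.2 kHz ≤ fs/2 = 20.7 kHz, appears at 8.2 kHz.
157.6 kHz mod fs = 33.4 kHz.
33.4 kHz > fs/2 = 20.7 kHz, folds to fs − 33.4 kHz = 8 kHz.
74.6 kHz and 132.4 kHz both map to 8.2 kHz.

74.6 kHz, 132.4 kHz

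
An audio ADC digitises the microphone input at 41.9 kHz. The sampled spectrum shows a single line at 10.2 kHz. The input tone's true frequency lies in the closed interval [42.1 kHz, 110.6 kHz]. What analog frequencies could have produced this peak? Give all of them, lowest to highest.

Frequencies that alias to 10.2 kHz are k·fs ± 10.2 kHz for integer k ≥ 0.
k=0: 10.2 kHz.
k=1: 31.7 kHz, 52.1 kHz.
k=2: 73.6 kHz, 94 kHz.
k=3: 115.5 kHz, 135.9 kHz.
Within [42.1 kHz, 110.6 kHz]: 52.1 kHz, 73.6 kHz, 94 kHz.

52.1 kHz, 73.6 kHz, 94 kHz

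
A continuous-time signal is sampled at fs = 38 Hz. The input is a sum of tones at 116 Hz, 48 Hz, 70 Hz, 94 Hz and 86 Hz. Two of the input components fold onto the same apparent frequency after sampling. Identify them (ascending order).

48 Hz, 86 Hz

fs/2 = 19 Hz.
116 Hz mod fs = 2 Hz.
2 Hz ≤ fs/2 = 19 Hz, appears at 2 Hz.
48 Hz mod fs = 10 Hz.
10 Hz ≤ fs/2 = 19 Hz, appears at 10 Hz.
70 Hz mod fs = 32 Hz.
32 Hz > fs/2 = 19 Hz, folds to fs − 32 Hz = 6 Hz.
94 Hz mod fs = 18 Hz.
18 Hz ≤ fs/2 = 19 Hz, appears at 18 Hz.
86 Hz mod fs = 10 Hz.
10 Hz ≤ fs/2 = 19 Hz, appears at 10 Hz.
48 Hz and 86 Hz both map to 10 Hz.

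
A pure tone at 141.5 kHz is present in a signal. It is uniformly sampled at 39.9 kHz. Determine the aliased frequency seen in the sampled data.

18.1 kHz

141.5 kHz mod fs = 21.8 kHz.
21.8 kHz > fs/2 = 19.95 kHz, folds to fs − 21.8 kHz = 18.1 kHz.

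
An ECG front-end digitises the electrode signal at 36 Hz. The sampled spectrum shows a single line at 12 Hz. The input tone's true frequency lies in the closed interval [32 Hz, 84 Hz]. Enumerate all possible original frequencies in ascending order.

Frequencies that alias to 12 Hz are k·fs ± 12 Hz for integer k ≥ 0.
k=0: 12 Hz.
k=1: 24 Hz, 48 Hz.
k=2: 60 Hz, 84 Hz.
k=3: 96 Hz, 120 Hz.
Within [32 Hz, 84 Hz]: 48 Hz, 60 Hz, 84 Hz.

48 Hz, 60 Hz, 84 Hz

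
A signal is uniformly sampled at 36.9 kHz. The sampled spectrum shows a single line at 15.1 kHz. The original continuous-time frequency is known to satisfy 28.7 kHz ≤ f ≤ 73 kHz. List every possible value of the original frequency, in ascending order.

Frequencies that alias to 15.1 kHz are k·fs ± 15.1 kHz for integer k ≥ 0.
k=0: 15.1 kHz.
k=1: 21.8 kHz, 52 kHz.
k=2: 58.7 kHz, 88.9 kHz.
k=3: 95.6 kHz, 125.8 kHz.
Within [28.7 kHz, 73 kHz]: 52 kHz, 58.7 kHz.

52 kHz, 58.7 kHz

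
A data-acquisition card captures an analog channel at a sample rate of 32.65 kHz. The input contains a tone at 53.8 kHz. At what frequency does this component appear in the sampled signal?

11.5 kHz

53.8 kHz mod fs = 21.15 kHz.
21.15 kHz > fs/2 = 16.325 kHz, folds to fs − 21.15 kHz = 11.5 kHz.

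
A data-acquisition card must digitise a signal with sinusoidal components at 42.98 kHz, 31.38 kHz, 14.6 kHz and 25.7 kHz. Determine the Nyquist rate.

85.96 kHz

Highest-frequency component: 42.98 kHz.
Nyquist rate = 2 × 42.98 kHz = 85.96 kHz.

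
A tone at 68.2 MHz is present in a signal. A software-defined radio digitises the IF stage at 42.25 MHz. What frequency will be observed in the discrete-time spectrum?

16.3 MHz

68.2 MHz mod fs = 25.95 MHz.
25.95 MHz > fs/2 = 21.125 MHz, folds to fs − 25.95 MHz = 16.3 MHz.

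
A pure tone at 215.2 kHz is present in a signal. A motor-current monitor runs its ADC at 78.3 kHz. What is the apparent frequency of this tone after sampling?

19.7 kHz

215.2 kHz mod fs = 58.6 kHz.
58.6 kHz > fs/2 = 39.15 kHz, folds to fs − 58.6 kHz = 19.7 kHz.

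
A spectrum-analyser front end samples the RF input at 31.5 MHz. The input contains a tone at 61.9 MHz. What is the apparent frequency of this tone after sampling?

61.9 MHz mod fs = 30.4 MHz.
30.4 MHz > fs/2 = 15.75 MHz, folds to fs − 30.4 MHz = 1.1 MHz.

1.1 MHz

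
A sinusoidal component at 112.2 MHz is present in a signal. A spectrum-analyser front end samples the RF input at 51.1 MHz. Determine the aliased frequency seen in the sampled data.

112.2 MHz mod fs = 10 MHz.
10 MHz ≤ fs/2 = 25.55 MHz, appears at 10 MHz.

10 MHz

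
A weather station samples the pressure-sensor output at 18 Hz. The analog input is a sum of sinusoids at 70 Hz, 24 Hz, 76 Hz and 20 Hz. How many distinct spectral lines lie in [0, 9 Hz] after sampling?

3

fs/2 = 9 Hz.
70 Hz mod fs = 16 Hz.
16 Hz > fs/2 = 9 Hz, folds to fs − 16 Hz = 2 Hz.
24 Hz mod fs = 6 Hz.
6 Hz ≤ fs/2 = 9 Hz, appears at 6 Hz.
76 Hz mod fs = 4 Hz.
4 Hz ≤ fs/2 = 9 Hz, appears at 4 Hz.
20 Hz mod fs = 2 Hz.
2 Hz ≤ fs/2 = 9 Hz, appears at 2 Hz.
Distinct values: {2 Hz, 4 Hz, 6 Hz} → 3.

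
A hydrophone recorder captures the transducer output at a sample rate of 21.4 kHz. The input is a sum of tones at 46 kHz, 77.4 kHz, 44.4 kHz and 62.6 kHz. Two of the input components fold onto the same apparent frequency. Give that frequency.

fs/2 = 10.7 kHz.
46 kHz mod fs = 3.2 kHz.
3.2 kHz ≤ fs/2 = 10.7 kHz, appears at 3.2 kHz.
77.4 kHz mod fs = 13.2 kHz.
13.2 kHz > fs/2 = 10.7 kHz, folds to fs − 13.2 kHz = 8.2 kHz.
44.4 kHz mod fs = 1.6 kHz.
1.6 kHz ≤ fs/2 = 10.7 kHz, appears at 1.6 kHz.
62.6 kHz mod fs = 19.8 kHz.
19.8 kHz > fs/2 = 10.7 kHz, folds to fs − 19.8 kHz = 1.6 kHz.
44.4 kHz and 62.6 kHz both map to 1.6 kHz.

1.6 kHz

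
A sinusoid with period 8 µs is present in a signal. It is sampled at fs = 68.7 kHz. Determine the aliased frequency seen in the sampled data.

12.4 kHz

T = 8 µs → f = 1/T = 125 kHz.
125 kHz mod fs = 56.3 kHz.
56.3 kHz > fs/2 = 34.35 kHz, folds to fs − 56.3 kHz = 12.4 kHz.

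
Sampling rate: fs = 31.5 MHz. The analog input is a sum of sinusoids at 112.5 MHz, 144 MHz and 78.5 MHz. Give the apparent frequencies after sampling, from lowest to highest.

fs/2 = 15.75 MHz.
112.5 MHz mod fs = 18 MHz.
18 MHz > fs/2 = 15.75 MHz, folds to fs − 18 MHz = 13.5 MHz.
144 MHz mod fs = 18 MHz.
18 MHz > fs/2 = 15.75 MHz, folds to fs − 18 MHz = 13.5 MHz.
78.5 MHz mod fs = 15.5 MHz.
15.5 MHz ≤ fs/2 = 15.75 MHz, appears at 15.5 MHz.
Distinct values: {13.5 MHz, 15.5 MHz}.

13.5 MHz, 15.5 MHz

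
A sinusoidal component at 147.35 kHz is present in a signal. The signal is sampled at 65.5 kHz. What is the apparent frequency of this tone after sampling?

147.35 kHz mod fs = 16.35 kHz.
16.35 kHz ≤ fs/2 = 32.75 kHz, appears at 16.35 kHz.

16.35 kHz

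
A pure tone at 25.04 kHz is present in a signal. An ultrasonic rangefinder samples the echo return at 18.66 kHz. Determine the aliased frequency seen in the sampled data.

6.38 kHz

25.04 kHz mod fs = 6.38 kHz.
6.38 kHz ≤ fs/2 = 9.33 kHz, appears at 6.38 kHz.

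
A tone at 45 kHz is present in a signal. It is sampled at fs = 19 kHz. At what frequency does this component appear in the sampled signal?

45 kHz mod fs = 7 kHz.
7 kHz ≤ fs/2 = 9.5 kHz, appears at 7 kHz.

7 kHz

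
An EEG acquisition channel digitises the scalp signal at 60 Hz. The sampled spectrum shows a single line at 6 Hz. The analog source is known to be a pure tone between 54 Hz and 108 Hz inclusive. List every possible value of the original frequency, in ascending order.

54 Hz, 66 Hz

Frequencies that alias to 6 Hz are k·fs ± 6 Hz for integer k ≥ 0.
k=0: 6 Hz.
k=1: 54 Hz, 66 Hz.
k=2: 114 Hz, 126 Hz.
Within [54 Hz, 108 Hz]: 54 Hz, 66 Hz.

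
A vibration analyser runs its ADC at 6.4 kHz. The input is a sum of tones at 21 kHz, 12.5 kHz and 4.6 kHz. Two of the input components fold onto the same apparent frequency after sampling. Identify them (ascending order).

fs/2 = 3.2 kHz.
21 kHz mod fs = 1.8 kHz.
1.8 kHz ≤ fs/2 = 3.2 kHz, appears at 1.8 kHz.
12.5 kHz mod fs = 6.1 kHz.
6.1 kHz > fs/2 = 3.2 kHz, folds to fs − 6.1 kHz = 0.3 kHz.
4.6 kHz > fs/2 = 3.2 kHz, folds to fs − 4.6 kHz = 1.8 kHz.
4.6 kHz and 21 kHz both map to 1.8 kHz.

4.6 kHz, 21 kHz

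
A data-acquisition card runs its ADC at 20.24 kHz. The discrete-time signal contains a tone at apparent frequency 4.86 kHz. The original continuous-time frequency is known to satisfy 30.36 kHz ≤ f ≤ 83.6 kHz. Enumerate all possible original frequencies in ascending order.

Frequencies that alias to 4.86 kHz are k·fs ± 4.86 kHz for integer k ≥ 0.
k=0: 4.86 kHz.
k=1: 15.38 kHz, 25.1 kHz.
k=2: 35.62 kHz, 45.34 kHz.
k=3: 55.86 kHz, 65.58 kHz.
k=4: 76.1 kHz, 85.82 kHz.
k=5: 96.34 kHz, 106.06 kHz.
Within [30.36 kHz, 83.6 kHz]: 35.62 kHz, 45.34 kHz, 55.86 kHz, 65.58 kHz, 76.1 kHz.

35.62 kHz, 45.34 kHz, 55.86 kHz, 65.58 kHz, 76.1 kHz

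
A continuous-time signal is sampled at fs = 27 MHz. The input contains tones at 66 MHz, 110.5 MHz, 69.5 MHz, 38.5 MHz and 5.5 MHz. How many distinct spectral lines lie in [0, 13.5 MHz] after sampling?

4

fs/2 = 13.5 MHz.
66 MHz mod fs = 12 MHz.
12 MHz ≤ fs/2 = 13.5 MHz, appears at 12 MHz.
110.5 MHz mod fs = 2.5 MHz.
2.5 MHz ≤ fs/2 = 13.5 MHz, appears at 2.5 MHz.
69.5 MHz mod fs = 15.5 MHz.
15.5 MHz > fs/2 = 13.5 MHz, folds to fs − 15.5 MHz = 11.5 MHz.
38.5 MHz mod fs = 11.5 MHz.
11.5 MHz ≤ fs/2 = 13.5 MHz, appears at 11.5 MHz.
5.5 MHz ≤ fs/2 = 13.5 MHz, passes unchanged.
Distinct values: {2.5 MHz, 5.5 MHz, 11.5 MHz, 12 MHz} → 4.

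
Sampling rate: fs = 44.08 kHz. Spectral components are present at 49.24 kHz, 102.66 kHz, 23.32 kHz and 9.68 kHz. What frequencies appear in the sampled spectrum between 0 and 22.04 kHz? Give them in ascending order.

fs/2 = 22.04 kHz.
49.24 kHz mod fs = 5.16 kHz.
5.16 kHz ≤ fs/2 = 22.04 kHz, appears at 5.16 kHz.
102.66 kHz mod fs = 14.5 kHz.
14.5 kHz ≤ fs/2 = 22.04 kHz, appears at 14.5 kHz.
23.32 kHz > fs/2 = 22.04 kHz, folds to fs − 23.32 kHz = 20.76 kHz.
9.68 kHz ≤ fs/2 = 22.04 kHz, passes unchanged.
Distinct values: {5.16 kHz, 9.68 kHz, 14.5 kHz, 20.76 kHz}.

5.16 kHz, 9.68 kHz, 14.5 kHz, 20.76 kHz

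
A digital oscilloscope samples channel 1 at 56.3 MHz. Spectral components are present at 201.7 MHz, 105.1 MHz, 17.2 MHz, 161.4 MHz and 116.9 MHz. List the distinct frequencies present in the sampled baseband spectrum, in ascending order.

fs/2 = 28.15 MHz.
201.7 MHz mod fs = 32.8 MHz.
32.8 MHz > fs/2 = 28.15 MHz, folds to fs − 32.8 MHz = 23.5 MHz.
105.1 MHz mod fs = 48.8 MHz.
48.8 MHz > fs/2 = 28.15 MHz, folds to fs − 48.8 MHz = 7.5 MHz.
17.2 MHz ≤ fs/2 = 28.15 MHz, passes unchanged.
161.4 MHz mod fs = 48.8 MHz.
48.8 MHz > fs/2 = 28.15 MHz, folds to fs − 48.8 MHz = 7.5 MHz.
116.9 MHz mod fs = 4.3 MHz.
4.3 MHz ≤ fs/2 = 28.15 MHz, appears at 4.3 MHz.
Distinct values: {4.3 MHz, 7.5 MHz, 17.2 MHz, 23.5 MHz}.

4.3 MHz, 7.5 MHz, 17.2 MHz, 23.5 MHz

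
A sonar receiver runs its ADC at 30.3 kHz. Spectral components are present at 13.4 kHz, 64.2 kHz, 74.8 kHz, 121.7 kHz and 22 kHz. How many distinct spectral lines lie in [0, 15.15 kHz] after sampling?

5

fs/2 = 15.15 kHz.
13.4 kHz ≤ fs/2 = 15.15 kHz, passes unchanged.
64.2 kHz mod fs = 3.6 kHz.
3.6 kHz ≤ fs/2 = 15.15 kHz, appears at 3.6 kHz.
74.8 kHz mod fs = 14.2 kHz.
14.2 kHz ≤ fs/2 = 15.15 kHz, appears at 14.2 kHz.
121.7 kHz mod fs = 0.5 kHz.
0.5 kHz ≤ fs/2 = 15.15 kHz, appears at 0.5 kHz.
22 kHz > fs/2 = 15.15 kHz, folds to fs − 22 kHz = 8.3 kHz.
Distinct values: {0.5 kHz, 3.6 kHz, 8.3 kHz, 13.4 kHz, 14.2 kHz} → 5.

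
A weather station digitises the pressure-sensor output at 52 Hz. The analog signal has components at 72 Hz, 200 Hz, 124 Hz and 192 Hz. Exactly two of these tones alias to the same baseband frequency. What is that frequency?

fs/2 = 26 Hz.
72 Hz mod fs = 20 Hz.
20 Hz ≤ fs/2 = 26 Hz, appears at 20 Hz.
200 Hz mod fs = 44 Hz.
44 Hz > fs/2 = 26 Hz, folds to fs − 44 Hz = 8 Hz.
124 Hz mod fs = 20 Hz.
20 Hz ≤ fs/2 = 26 Hz, appears at 20 Hz.
192 Hz mod fs = 36 Hz.
36 Hz > fs/2 = 26 Hz, folds to fs − 36 Hz = 16 Hz.
72 Hz and 124 Hz both map to 20 Hz.

20 Hz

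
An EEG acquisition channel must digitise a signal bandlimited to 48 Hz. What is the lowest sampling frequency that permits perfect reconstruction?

96 Hz

Nyquist rate = 2 × 48 Hz = 96 Hz.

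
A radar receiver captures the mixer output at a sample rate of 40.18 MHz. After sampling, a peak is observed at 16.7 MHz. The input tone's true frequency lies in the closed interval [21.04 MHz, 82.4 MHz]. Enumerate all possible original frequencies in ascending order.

Frequencies that alias to 16.7 MHz are k·fs ± 16.7 MHz for integer k ≥ 0.
k=0: 16.7 MHz.
k=1: 23.48 MHz, 56.88 MHz.
k=2: 63.66 MHz, 97.06 MHz.
k=3: 103.84 MHz, 137.24 MHz.
Within [21.04 MHz, 82.4 MHz]: 23.48 MHz, 56.88 MHz, 63.66 MHz.

23.48 MHz, 56.88 MHz, 63.66 MHz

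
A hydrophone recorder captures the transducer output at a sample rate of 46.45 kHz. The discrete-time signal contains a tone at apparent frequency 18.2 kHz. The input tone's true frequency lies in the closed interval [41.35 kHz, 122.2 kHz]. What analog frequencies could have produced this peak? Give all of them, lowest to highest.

Frequencies that alias to 18.2 kHz are k·fs ± 18.2 kHz for integer k ≥ 0.
k=0: 18.2 kHz.
k=1: 28.25 kHz, 64.65 kHz.
k=2: 74.7 kHz, 111.1 kHz.
k=3: 121.15 kHz, 157.55 kHz.
k=4: 167.6 kHz, 204 kHz.
Within [41.35 kHz, 122.2 kHz]: 64.65 kHz, 74.7 kHz, 111.1 kHz, 121.15 kHz.

64.65 kHz, 74.7 kHz, 111.1 kHz, 121.15 kHz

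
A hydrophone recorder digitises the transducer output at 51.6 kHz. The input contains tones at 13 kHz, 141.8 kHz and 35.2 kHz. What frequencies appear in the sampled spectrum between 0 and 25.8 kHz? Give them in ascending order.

13 kHz, 16.4 kHz

fs/2 = 25.8 kHz.
13 kHz ≤ fs/2 = 25.8 kHz, passes unchanged.
141.8 kHz mod fs = 38.6 kHz.
38.6 kHz > fs/2 = 25.8 kHz, folds to fs − 38.6 kHz = 13 kHz.
35.2 kHz > fs/2 = 25.8 kHz, folds to fs − 35.2 kHz = 16.4 kHz.
Distinct values: {13 kHz, 16.4 kHz}.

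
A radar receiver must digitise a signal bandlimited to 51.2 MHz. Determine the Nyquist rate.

102.4 MHz

Nyquist rate = 2 × 51.2 MHz = 102.4 MHz.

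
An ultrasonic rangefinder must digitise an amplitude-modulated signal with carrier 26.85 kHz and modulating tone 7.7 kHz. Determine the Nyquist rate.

AM sidebands sit at fc ± fm = 19.15 kHz and 34.55 kHz.
Highest-frequency component: 34.55 kHz.
Nyquist rate = 2 × 34.55 kHz = 69.1 kHz.

69.1 kHz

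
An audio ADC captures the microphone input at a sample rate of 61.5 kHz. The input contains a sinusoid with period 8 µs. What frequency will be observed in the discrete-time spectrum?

T = 8 µs → f = 1/T = 125 kHz.
125 kHz mod fs = 2 kHz.
2 kHz ≤ fs/2 = 30.75 kHz, appears at 2 kHz.

2 kHz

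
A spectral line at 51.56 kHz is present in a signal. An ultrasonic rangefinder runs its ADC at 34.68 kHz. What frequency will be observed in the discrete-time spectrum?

16.88 kHz

51.56 kHz mod fs = 16.88 kHz.
16.88 kHz ≤ fs/2 = 17.34 kHz, appears at 16.88 kHz.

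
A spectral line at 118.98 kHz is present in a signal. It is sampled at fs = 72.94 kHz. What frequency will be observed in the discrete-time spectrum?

118.98 kHz mod fs = 46.04 kHz.
46.04 kHz > fs/2 = 36.47 kHz, folds to fs − 46.04 kHz = 26.9 kHz.

26.9 kHz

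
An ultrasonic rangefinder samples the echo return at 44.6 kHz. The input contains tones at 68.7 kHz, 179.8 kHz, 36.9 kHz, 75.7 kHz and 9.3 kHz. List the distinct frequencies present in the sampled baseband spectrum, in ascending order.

1.4 kHz, 7.7 kHz, 9.3 kHz, 13.5 kHz, 20.5 kHz

fs/2 = 22.3 kHz.
68.7 kHz mod fs = 24.1 kHz.
24.1 kHz > fs/2 = 22.3 kHz, folds to fs − 24.1 kHz = 20.5 kHz.
179.8 kHz mod fs = 1.4 kHz.
1.4 kHz ≤ fs/2 = 22.3 kHz, appears at 1.4 kHz.
36.9 kHz > fs/2 = 22.3 kHz, folds to fs − 36.9 kHz = 7.7 kHz.
75.7 kHz mod fs = 31.1 kHz.
31.1 kHz > fs/2 = 22.3 kHz, folds to fs − 31.1 kHz = 13.5 kHz.
9.3 kHz ≤ fs/2 = 22.3 kHz, passes unchanged.
Distinct values: {1.4 kHz, 7.7 kHz, 9.3 kHz, 13.5 kHz, 20.5 kHz}.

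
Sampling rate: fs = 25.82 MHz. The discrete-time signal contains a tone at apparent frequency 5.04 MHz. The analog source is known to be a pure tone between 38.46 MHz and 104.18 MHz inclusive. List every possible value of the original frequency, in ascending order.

46.6 MHz, 56.68 MHz, 72.42 MHz, 82.5 MHz, 98.24 MHz

Frequencies that alias to 5.04 MHz are k·fs ± 5.04 MHz for integer k ≥ 0.
k=0: 5.04 MHz.
k=1: 20.78 MHz, 30.86 MHz.
k=2: 46.6 MHz, 56.68 MHz.
k=3: 72.42 MHz, 82.5 MHz.
k=4: 98.24 MHz, 108.32 MHz.
k=5: 124.06 MHz, 134.14 MHz.
Within [38.46 MHz, 104.18 MHz]: 46.6 MHz, 56.68 MHz, 72.42 MHz, 82.5 MHz, 98.24 MHz.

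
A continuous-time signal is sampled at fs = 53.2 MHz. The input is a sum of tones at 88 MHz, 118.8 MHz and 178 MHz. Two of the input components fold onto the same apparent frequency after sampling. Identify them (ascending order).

fs/2 = 26.6 MHz.
88 MHz mod fs = 34.8 MHz.
34.8 MHz > fs/2 = 26.6 MHz, folds to fs − 34.8 MHz = 18.4 MHz.
118.8 MHz mod fs = 12.4 MHz.
12.4 MHz ≤ fs/2 = 26.6 MHz, appears at 12.4 MHz.
178 MHz mod fs = 18.4 MHz.
18.4 MHz ≤ fs/2 = 26.6 MHz, appears at 18.4 MHz.
88 MHz and 178 MHz both map to 18.4 MHz.

88 MHz, 178 MHz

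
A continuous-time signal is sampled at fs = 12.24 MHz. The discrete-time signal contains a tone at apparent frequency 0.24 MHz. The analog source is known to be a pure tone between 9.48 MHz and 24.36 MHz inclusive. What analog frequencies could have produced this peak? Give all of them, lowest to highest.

12 MHz, 12.48 MHz, 24.24 MHz

Frequencies that alias to 0.24 MHz are k·fs ± 0.24 MHz for integer k ≥ 0.
k=0: 0.24 MHz.
k=1: 12 MHz, 12.48 MHz.
k=2: 24.24 MHz, 24.72 MHz.
k=3: 36.48 MHz, 36.96 MHz.
Within [9.48 MHz, 24.36 MHz]: 12 MHz, 12.48 MHz, 24.24 MHz.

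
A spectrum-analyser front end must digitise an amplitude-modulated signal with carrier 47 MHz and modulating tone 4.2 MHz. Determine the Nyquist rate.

AM sidebands sit at fc ± fm = 42.8 MHz and 51.2 MHz.
Highest-frequency component: 51.2 MHz.
Nyquist rate = 2 × 51.2 MHz = 102.4 MHz.

102.4 MHz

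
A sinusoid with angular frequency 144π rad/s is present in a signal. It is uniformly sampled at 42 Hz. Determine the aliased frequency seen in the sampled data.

ω = 144π rad/s → f = ω/(2π) = 72 Hz.
72 Hz mod fs = 30 Hz.
30 Hz > fs/2 = 21 Hz, folds to fs − 30 Hz = 12 Hz.

12 Hz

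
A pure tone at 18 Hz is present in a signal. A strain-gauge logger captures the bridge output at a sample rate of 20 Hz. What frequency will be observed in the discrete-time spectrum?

2 Hz

18 Hz > fs/2 = 10 Hz, folds to fs − 18 Hz = 2 Hz.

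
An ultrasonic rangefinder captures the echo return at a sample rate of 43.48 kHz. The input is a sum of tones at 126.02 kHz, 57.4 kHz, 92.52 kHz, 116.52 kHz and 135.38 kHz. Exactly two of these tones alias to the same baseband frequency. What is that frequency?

fs/2 = 21.74 kHz.
126.02 kHz mod fs = 39.06 kHz.
39.06 kHz > fs/2 = 21.74 kHz, folds to fs − 39.06 kHz = 4.42 kHz.
57.4 kHz mod fs = 13.92 kHz.
13.92 kHz ≤ fs/2 = 21.74 kHz, appears at 13.92 kHz.
92.52 kHz mod fs = 5.56 kHz.
5.56 kHz ≤ fs/2 = 21.74 kHz, appears at 5.56 kHz.
116.52 kHz mod fs = 29.56 kHz.
29.56 kHz > fs/2 = 21.74 kHz, folds to fs − 29.56 kHz = 13.92 kHz.
135.38 kHz mod fs = 4.94 kHz.
4.94 kHz ≤ fs/2 = 21.74 kHz, appears at 4.94 kHz.
57.4 kHz and 116.52 kHz both map to 13.92 kHz.

13.92 kHz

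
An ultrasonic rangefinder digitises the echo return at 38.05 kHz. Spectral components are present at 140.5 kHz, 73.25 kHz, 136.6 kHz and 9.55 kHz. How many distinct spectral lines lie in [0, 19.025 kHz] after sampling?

fs/2 = 19.025 kHz.
140.5 kHz mod fs = 26.35 kHz.
26.35 kHz > fs/2 = 19.025 kHz, folds to fs − 26.35 kHz = 11.7 kHz.
73.25 kHz mod fs = 35.2 kHz.
35.2 kHz > fs/2 = 19.025 kHz, folds to fs − 35.2 kHz = 2.85 kHz.
136.6 kHz mod fs = 22.45 kHz.
22.45 kHz > fs/2 = 19.025 kHz, folds to fs − 22.45 kHz = 15.6 kHz.
9.55 kHz ≤ fs/2 = 19.025 kHz, passes unchanged.
Distinct values: {2.85 kHz, 9.55 kHz, 11.7 kHz, 15.6 kHz} → 4.

4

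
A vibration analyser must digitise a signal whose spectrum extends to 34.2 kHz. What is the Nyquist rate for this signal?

Nyquist rate = 2 × 34.2 kHz = 68.4 kHz.

68.4 kHz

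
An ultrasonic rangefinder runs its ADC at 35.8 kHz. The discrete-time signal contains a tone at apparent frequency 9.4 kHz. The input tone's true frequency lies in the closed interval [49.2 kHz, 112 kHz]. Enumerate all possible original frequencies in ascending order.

62.2 kHz, 81 kHz, 98 kHz

Frequencies that alias to 9.4 kHz are k·fs ± 9.4 kHz for integer k ≥ 0.
k=0: 9.4 kHz.
k=1: 26.4 kHz, 45.2 kHz.
k=2: 62.2 kHz, 81 kHz.
k=3: 98 kHz, 116.8 kHz.
k=4: 133.8 kHz, 152.6 kHz.
Within [49.2 kHz, 112 kHz]: 62.2 kHz, 81 kHz, 98 kHz.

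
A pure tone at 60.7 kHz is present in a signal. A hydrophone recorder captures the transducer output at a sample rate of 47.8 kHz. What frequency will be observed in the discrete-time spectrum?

60.7 kHz mod fs = 12.9 kHz.
12.9 kHz ≤ fs/2 = 23.9 kHz, appears at 12.9 kHz.

12.9 kHz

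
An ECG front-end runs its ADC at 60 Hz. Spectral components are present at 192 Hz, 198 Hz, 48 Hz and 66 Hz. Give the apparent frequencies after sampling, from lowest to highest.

fs/2 = 30 Hz.
192 Hz mod fs = 12 Hz.
12 Hz ≤ fs/2 = 30 Hz, appears at 12 Hz.
198 Hz mod fs = 18 Hz.
18 Hz ≤ fs/2 = 30 Hz, appears at 18 Hz.
48 Hz > fs/2 = 30 Hz, folds to fs − 48 Hz = 12 Hz.
66 Hz mod fs = 6 Hz.
6 Hz ≤ fs/2 = 30 Hz, appears at 6 Hz.
Distinct values: {6 Hz, 12 Hz, 18 Hz}.

6 Hz, 12 Hz, 18 Hz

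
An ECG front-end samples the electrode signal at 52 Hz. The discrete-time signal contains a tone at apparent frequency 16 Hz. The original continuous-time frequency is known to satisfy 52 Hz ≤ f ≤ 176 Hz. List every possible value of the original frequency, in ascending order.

Frequencies that alias to 16 Hz are k·fs ± 16 Hz for integer k ≥ 0.
k=0: 16 Hz.
k=1: 36 Hz, 68 Hz.
k=2: 88 Hz, 120 Hz.
k=3: 140 Hz, 172 Hz.
k=4: 192 Hz, 224 Hz.
Within [52 Hz, 176 Hz]: 68 Hz, 88 Hz, 120 Hz, 140 Hz, 172 Hz.

68 Hz, 88 Hz, 120 Hz, 140 Hz, 172 Hz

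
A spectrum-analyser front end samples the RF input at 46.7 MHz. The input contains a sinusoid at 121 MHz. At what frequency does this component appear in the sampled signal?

121 MHz mod fs = 27.6 MHz.
27.6 MHz > fs/2 = 23.35 MHz, folds to fs − 27.6 MHz = 19.1 MHz.

19.1 MHz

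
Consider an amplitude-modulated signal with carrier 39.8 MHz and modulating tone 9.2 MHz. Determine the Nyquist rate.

98 MHz

AM sidebands sit at fc ± fm = 30.6 MHz and 49 MHz.
Highest-frequency component: 49 MHz.
Nyquist rate = 2 × 49 MHz = 98 MHz.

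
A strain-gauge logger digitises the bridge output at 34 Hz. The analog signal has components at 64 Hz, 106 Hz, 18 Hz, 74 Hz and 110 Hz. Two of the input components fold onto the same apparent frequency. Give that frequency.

fs/2 = 17 Hz.
64 Hz mod fs = 30 Hz.
30 Hz > fs/2 = 17 Hz, folds to fs − 30 Hz = 4 Hz.
106 Hz mod fs = 4 Hz.
4 Hz ≤ fs/2 = 17 Hz, appears at 4 Hz.
18 Hz > fs/2 = 17 Hz, folds to fs − 18 Hz = 16 Hz.
74 Hz mod fs = 6 Hz.
6 Hz ≤ fs/2 = 17 Hz, appears at 6 Hz.
110 Hz mod fs = 8 Hz.
8 Hz ≤ fs/2 = 17 Hz, appears at 8 Hz.
64 Hz and 106 Hz both map to 4 Hz.

4 Hz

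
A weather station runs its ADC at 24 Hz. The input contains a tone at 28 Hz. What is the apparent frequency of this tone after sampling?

4 Hz

28 Hz mod fs = 4 Hz.
4 Hz ≤ fs/2 = 12 Hz, appears at 4 Hz.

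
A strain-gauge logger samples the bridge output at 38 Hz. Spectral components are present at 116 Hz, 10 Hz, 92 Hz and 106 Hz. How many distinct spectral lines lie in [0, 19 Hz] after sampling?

fs/2 = 19 Hz.
116 Hz mod fs = 2 Hz.
2 Hz ≤ fs/2 = 19 Hz, appears at 2 Hz.
10 Hz ≤ fs/2 = 19 Hz, passes unchanged.
92 Hz mod fs = 16 Hz.
16 Hz ≤ fs/2 = 19 Hz, appears at 16 Hz.
106 Hz mod fs = 30 Hz.
30 Hz > fs/2 = 19 Hz, folds to fs − 30 Hz = 8 Hz.
Distinct values: {2 Hz, 8 Hz, 10 Hz, 16 Hz} → 4.

4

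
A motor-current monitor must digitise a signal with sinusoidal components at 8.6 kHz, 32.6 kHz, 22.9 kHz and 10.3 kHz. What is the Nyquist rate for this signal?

65.2 kHz

Highest-frequency component: 32.6 kHz.
Nyquist rate = 2 × 32.6 kHz = 65.2 kHz.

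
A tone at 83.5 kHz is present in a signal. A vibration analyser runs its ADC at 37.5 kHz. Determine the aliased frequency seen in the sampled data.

8.5 kHz

83.5 kHz mod fs = 8.5 kHz.
8.5 kHz ≤ fs/2 = 18.75 kHz, appears at 8.5 kHz.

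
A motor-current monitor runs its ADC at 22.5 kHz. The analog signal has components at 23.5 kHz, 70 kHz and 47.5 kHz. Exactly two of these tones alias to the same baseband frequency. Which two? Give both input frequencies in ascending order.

47.5 kHz, 70 kHz

fs/2 = 11.25 kHz.
23.5 kHz mod fs = 1 kHz.
1 kHz ≤ fs/2 = 11.25 kHz, appears at 1 kHz.
70 kHz mod fs = 2.5 kHz.
2.5 kHz ≤ fs/2 = 11.25 kHz, appears at 2.5 kHz.
47.5 kHz mod fs = 2.5 kHz.
2.5 kHz ≤ fs/2 = 11.25 kHz, appears at 2.5 kHz.
47.5 kHz and 70 kHz both map to 2.5 kHz.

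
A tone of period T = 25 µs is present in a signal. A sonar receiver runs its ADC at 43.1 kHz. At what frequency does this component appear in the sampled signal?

T = 25 µs → f = 1/T = 40 kHz.
40 kHz > fs/2 = 21.55 kHz, folds to fs − 40 kHz = 3.1 kHz.

3.1 kHz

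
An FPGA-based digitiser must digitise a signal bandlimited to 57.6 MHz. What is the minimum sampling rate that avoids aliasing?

115.2 MHz

Nyquist rate = 2 × 57.6 MHz = 115.2 MHz.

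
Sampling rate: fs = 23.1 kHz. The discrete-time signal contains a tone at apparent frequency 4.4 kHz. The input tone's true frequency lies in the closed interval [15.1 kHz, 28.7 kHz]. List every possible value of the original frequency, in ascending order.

18.7 kHz, 27.5 kHz

Frequencies that alias to 4.4 kHz are k·fs ± 4.4 kHz for integer k ≥ 0.
k=0: 4.4 kHz.
k=1: 18.7 kHz, 27.5 kHz.
k=2: 41.8 kHz, 50.6 kHz.
Within [15.1 kHz, 28.7 kHz]: 18.7 kHz, 27.5 kHz.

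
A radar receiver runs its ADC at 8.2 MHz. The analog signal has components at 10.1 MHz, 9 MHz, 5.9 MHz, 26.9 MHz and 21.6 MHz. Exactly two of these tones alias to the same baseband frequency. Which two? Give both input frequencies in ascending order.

fs/2 = 4.1 MHz.
10.1 MHz mod fs = 1.9 MHz.
1.9 MHz ≤ fs/2 = 4.1 MHz, appears at 1.9 MHz.
9 MHz mod fs = 0.8 MHz.
0.8 MHz ≤ fs/2 = 4.1 MHz, appears at 0.8 MHz.
5.9 MHz > fs/2 = 4.1 MHz, folds to fs − 5.9 MHz = 2.3 MHz.
26.9 MHz mod fs = 2.3 MHz.
2.3 MHz ≤ fs/2 = 4.1 MHz, appears at 2.3 MHz.
21.6 MHz mod fs = 5.2 MHz.
5.2 MHz > fs/2 = 4.1 MHz, folds to fs − 5.2 MHz = 3 MHz.
5.9 MHz and 26.9 MHz both map to 2.3 MHz.

5.9 MHz, 26.9 MHz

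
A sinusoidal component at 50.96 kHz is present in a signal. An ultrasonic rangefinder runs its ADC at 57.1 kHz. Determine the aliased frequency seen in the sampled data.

6.14 kHz

50.96 kHz > fs/2 = 28.55 kHz, folds to fs − 50.96 kHz = 6.14 kHz.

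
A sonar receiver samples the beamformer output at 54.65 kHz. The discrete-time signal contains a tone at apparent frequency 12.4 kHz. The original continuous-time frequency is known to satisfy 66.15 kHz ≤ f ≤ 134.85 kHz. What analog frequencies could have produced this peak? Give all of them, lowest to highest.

67.05 kHz, 96.9 kHz, 121.7 kHz

Frequencies that alias to 12.4 kHz are k·fs ± 12.4 kHz for integer k ≥ 0.
k=0: 12.4 kHz.
k=1: 42.25 kHz, 67.05 kHz.
k=2: 96.9 kHz, 121.7 kHz.
k=3: 151.55 kHz, 176.35 kHz.
Within [66.15 kHz, 134.85 kHz]: 67.05 kHz, 96.9 kHz, 121.7 kHz.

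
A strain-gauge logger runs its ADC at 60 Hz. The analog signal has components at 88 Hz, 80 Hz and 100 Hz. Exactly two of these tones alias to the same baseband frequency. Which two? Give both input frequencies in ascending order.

fs/2 = 30 Hz.
88 Hz mod fs = 28 Hz.
28 Hz ≤ fs/2 = 30 Hz, appears at 28 Hz.
80 Hz mod fs = 20 Hz.
20 Hz ≤ fs/2 = 30 Hz, appears at 20 Hz.
100 Hz mod fs = 40 Hz.
40 Hz > fs/2 = 30 Hz, folds to fs − 40 Hz = 20 Hz.
80 Hz and 100 Hz both map to 20 Hz.

80 Hz, 100 Hz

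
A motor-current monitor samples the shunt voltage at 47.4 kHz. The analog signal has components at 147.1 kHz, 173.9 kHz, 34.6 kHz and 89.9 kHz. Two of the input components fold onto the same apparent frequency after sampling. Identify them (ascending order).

fs/2 = 23.7 kHz.
147.1 kHz mod fs = 4.9 kHz.
4.9 kHz ≤ fs/2 = 23.7 kHz, appears at 4.9 kHz.
173.9 kHz mod fs = 31.7 kHz.
31.7 kHz > fs/2 = 23.7 kHz, folds to fs − 31.7 kHz = 15.7 kHz.
34.6 kHz > fs/2 = 23.7 kHz, folds to fs − 34.6 kHz = 12.8 kHz.
89.9 kHz mod fs = 42.5 kHz.
42.5 kHz > fs/2 = 23.7 kHz, folds to fs − 42.5 kHz = 4.9 kHz.
89.9 kHz and 147.1 kHz both map to 4.9 kHz.

89.9 kHz, 147.1 kHz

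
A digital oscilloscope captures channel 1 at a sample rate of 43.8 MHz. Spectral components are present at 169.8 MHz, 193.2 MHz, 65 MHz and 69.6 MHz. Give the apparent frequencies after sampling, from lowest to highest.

fs/2 = 21.9 MHz.
169.8 MHz mod fs = 38.4 MHz.
38.4 MHz > fs/2 = 21.9 MHz, folds to fs − 38.4 MHz = 5.4 MHz.
193.2 MHz mod fs = 18 MHz.
18 MHz ≤ fs/2 = 21.9 MHz, appears at 18 MHz.
65 MHz mod fs = 21.2 MHz.
21.2 MHz ≤ fs/2 = 21.9 MHz, appears at 21.2 MHz.
69.6 MHz mod fs = 25.8 MHz.
25.8 MHz > fs/2 = 21.9 MHz, folds to fs − 25.8 MHz = 18 MHz.
Distinct values: {5.4 MHz, 18 MHz, 21.2 MHz}.

5.4 MHz, 18 MHz, 21.2 MHz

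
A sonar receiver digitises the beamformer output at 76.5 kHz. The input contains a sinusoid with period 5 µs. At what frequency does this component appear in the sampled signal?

29.5 kHz

T = 5 µs → f = 1/T = 200 kHz.
200 kHz mod fs = 47 kHz.
47 kHz > fs/2 = 38.25 kHz, folds to fs − 47 kHz = 29.5 kHz.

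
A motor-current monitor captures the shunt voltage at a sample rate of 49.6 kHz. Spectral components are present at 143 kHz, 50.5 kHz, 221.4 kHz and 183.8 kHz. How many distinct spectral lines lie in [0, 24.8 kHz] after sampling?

4

fs/2 = 24.8 kHz.
143 kHz mod fs = 43.8 kHz.
43.8 kHz > fs/2 = 24.8 kHz, folds to fs − 43.8 kHz = 5.8 kHz.
50.5 kHz mod fs = 0.9 kHz.
0.9 kHz ≤ fs/2 = 24.8 kHz, appears at 0.9 kHz.
221.4 kHz mod fs = 23 kHz.
23 kHz ≤ fs/2 = 24.8 kHz, appears at 23 kHz.
183.8 kHz mod fs = 35 kHz.
35 kHz > fs/2 = 24.8 kHz, folds to fs − 35 kHz = 14.6 kHz.
Distinct values: {0.9 kHz, 5.8 kHz, 14.6 kHz, 23 kHz} → 4.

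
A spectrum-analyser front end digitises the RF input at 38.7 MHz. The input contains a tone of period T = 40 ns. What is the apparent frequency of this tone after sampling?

13.7 MHz

T = 40 ns → f = 1/T = 25 MHz.
25 MHz > fs/2 = 19.35 MHz, folds to fs − 25 MHz = 13.7 MHz.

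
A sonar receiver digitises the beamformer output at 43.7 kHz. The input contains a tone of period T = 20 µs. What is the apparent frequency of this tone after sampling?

6.3 kHz

T = 20 µs → f = 1/T = 50 kHz.
50 kHz mod fs = 6.3 kHz.
6.3 kHz ≤ fs/2 = 21.85 kHz, appears at 6.3 kHz.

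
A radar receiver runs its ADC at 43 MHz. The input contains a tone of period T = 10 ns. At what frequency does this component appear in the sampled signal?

14 MHz

T = 10 ns → f = 1/T = 100 MHz.
100 MHz mod fs = 14 MHz.
14 MHz ≤ fs/2 = 21.5 MHz, appears at 14 MHz.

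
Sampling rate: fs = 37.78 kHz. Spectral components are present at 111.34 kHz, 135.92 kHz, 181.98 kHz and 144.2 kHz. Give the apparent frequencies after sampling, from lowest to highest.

2 kHz, 6.92 kHz, 15.2 kHz

fs/2 = 18.89 kHz.
111.34 kHz mod fs = 35.78 kHz.
35.78 kHz > fs/2 = 18.89 kHz, folds to fs − 35.78 kHz = 2 kHz.
135.92 kHz mod fs = 22.58 kHz.
22.58 kHz > fs/2 = 18.89 kHz, folds to fs − 22.58 kHz = 15.2 kHz.
181.98 kHz mod fs = 30.86 kHz.
30.86 kHz > fs/2 = 18.89 kHz, folds to fs − 30.86 kHz = 6.92 kHz.
144.2 kHz mod fs = 30.86 kHz.
30.86 kHz > fs/2 = 18.89 kHz, folds to fs − 30.86 kHz = 6.92 kHz.
Distinct values: {2 kHz, 6.92 kHz, 15.2 kHz}.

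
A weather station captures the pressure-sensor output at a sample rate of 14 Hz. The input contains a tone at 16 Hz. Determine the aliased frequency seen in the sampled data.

16 Hz mod fs = 2 Hz.
2 Hz ≤ fs/2 = 7 Hz, appears at 2 Hz.

2 Hz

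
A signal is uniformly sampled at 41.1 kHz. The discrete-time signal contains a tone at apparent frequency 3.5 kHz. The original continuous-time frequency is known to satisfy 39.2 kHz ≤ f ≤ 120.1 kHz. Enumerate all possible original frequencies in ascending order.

44.6 kHz, 78.7 kHz, 85.7 kHz, 119.8 kHz

Frequencies that alias to 3.5 kHz are k·fs ± 3.5 kHz for integer k ≥ 0.
k=0: 3.5 kHz.
k=1: 37.6 kHz, 44.6 kHz.
k=2: 78.7 kHz, 85.7 kHz.
k=3: 119.8 kHz, 126.8 kHz.
k=4: 160.9 kHz, 167.9 kHz.
Within [39.2 kHz, 120.1 kHz]: 44.6 kHz, 78.7 kHz, 85.7 kHz, 119.8 kHz.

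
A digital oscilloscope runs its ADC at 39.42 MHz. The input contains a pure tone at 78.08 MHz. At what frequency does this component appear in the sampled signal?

78.08 MHz mod fs = 38.66 MHz.
38.66 MHz > fs/2 = 19.71 MHz, folds to fs − 38.66 MHz = 0.76 MHz.

0.76 MHz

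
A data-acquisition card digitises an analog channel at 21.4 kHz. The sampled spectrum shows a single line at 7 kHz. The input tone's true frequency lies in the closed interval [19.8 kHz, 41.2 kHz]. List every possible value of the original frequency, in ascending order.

Frequencies that alias to 7 kHz are k·fs ± 7 kHz for integer k ≥ 0.
k=0: 7 kHz.
k=1: 14.4 kHz, 28.4 kHz.
k=2: 35.8 kHz, 49.8 kHz.
k=3: 57.2 kHz, 71.2 kHz.
Within [19.8 kHz, 41.2 kHz]: 28.4 kHz, 35.8 kHz.

28.4 kHz, 35.8 kHz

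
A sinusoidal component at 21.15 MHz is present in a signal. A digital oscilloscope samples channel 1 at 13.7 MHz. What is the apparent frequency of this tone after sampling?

21.15 MHz mod fs = 7.45 MHz.
7.45 MHz > fs/2 = 6.85 MHz, folds to fs − 7.45 MHz = 6.25 MHz.

6.25 MHz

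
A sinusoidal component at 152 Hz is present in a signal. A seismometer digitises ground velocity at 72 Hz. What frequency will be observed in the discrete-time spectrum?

8 Hz

152 Hz mod fs = 8 Hz.
8 Hz ≤ fs/2 = 36 Hz, appears at 8 Hz.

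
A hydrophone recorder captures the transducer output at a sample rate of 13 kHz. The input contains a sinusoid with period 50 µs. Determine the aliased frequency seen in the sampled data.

T = 50 µs → f = 1/T = 20 kHz.
20 kHz mod fs = 7 kHz.
7 kHz > fs/2 = 6.5 kHz, folds to fs − 7 kHz = 6 kHz.

6 kHz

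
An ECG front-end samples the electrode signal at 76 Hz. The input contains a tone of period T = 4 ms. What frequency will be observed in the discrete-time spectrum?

22 Hz

T = 4 ms → f = 1/T = 250 Hz.
250 Hz mod fs = 22 Hz.
22 Hz ≤ fs/2 = 38 Hz, appears at 22 Hz.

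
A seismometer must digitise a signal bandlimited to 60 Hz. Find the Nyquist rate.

120 Hz

Nyquist rate = 2 × 60 Hz = 120 Hz.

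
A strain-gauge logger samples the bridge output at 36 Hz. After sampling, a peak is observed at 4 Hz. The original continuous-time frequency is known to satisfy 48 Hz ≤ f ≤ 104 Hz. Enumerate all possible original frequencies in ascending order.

Frequencies that alias to 4 Hz are k·fs ± 4 Hz for integer k ≥ 0.
k=0: 4 Hz.
k=1: 32 Hz, 40 Hz.
k=2: 68 Hz, 76 Hz.
k=3: 104 Hz, 112 Hz.
k=4: 140 Hz, 148 Hz.
Within [48 Hz, 104 Hz]: 68 Hz, 76 Hz, 104 Hz.

68 Hz, 76 Hz, 104 Hz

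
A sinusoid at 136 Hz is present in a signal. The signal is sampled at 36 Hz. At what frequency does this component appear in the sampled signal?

136 Hz mod fs = 28 Hz.
28 Hz > fs/2 = 18 Hz, folds to fs − 28 Hz = 8 Hz.

8 Hz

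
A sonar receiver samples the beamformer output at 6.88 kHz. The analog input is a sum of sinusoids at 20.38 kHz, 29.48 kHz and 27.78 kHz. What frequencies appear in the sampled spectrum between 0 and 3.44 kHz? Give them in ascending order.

fs/2 = 3.44 kHz.
20.38 kHz mod fs = 6.62 kHz.
6.62 kHz > fs/2 = 3.44 kHz, folds to fs − 6.62 kHz = 0.26 kHz.
29.48 kHz mod fs = 1.96 kHz.
1.96 kHz ≤ fs/2 = 3.44 kHz, appears at 1.96 kHz.
27.78 kHz mod fs = 0.26 kHz.
0.26 kHz ≤ fs/2 = 3.44 kHz, appears at 0.26 kHz.
Distinct values: {0.26 kHz, 1.96 kHz}.

0.26 kHz, 1.96 kHz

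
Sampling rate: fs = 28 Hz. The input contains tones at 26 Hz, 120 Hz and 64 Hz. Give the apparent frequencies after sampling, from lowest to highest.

2 Hz, 8 Hz

fs/2 = 14 Hz.
26 Hz > fs/2 = 14 Hz, folds to fs − 26 Hz = 2 Hz.
120 Hz mod fs = 8 Hz.
8 Hz ≤ fs/2 = 14 Hz, appears at 8 Hz.
64 Hz mod fs = 8 Hz.
8 Hz ≤ fs/2 = 14 Hz, appears at 8 Hz.
Distinct values: {2 Hz, 8 Hz}.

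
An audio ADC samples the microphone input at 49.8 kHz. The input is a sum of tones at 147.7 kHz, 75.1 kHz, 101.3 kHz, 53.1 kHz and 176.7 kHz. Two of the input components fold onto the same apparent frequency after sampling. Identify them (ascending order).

101.3 kHz, 147.7 kHz

fs/2 = 24.9 kHz.
147.7 kHz mod fs = 48.1 kHz.
48.1 kHz > fs/2 = 24.9 kHz, folds to fs − 48.1 kHz = 1.7 kHz.
75.1 kHz mod fs = 25.3 kHz.
25.3 kHz > fs/2 = 24.9 kHz, folds to fs − 25.3 kHz = 24.5 kHz.
101.3 kHz mod fs = 1.7 kHz.
1.7 kHz ≤ fs/2 = 24.9 kHz, appears at 1.7 kHz.
53.1 kHz mod fs = 3.3 kHz.
3.3 kHz ≤ fs/2 = 24.9 kHz, appears at 3.3 kHz.
176.7 kHz mod fs = 27.3 kHz.
27.3 kHz > fs/2 = 24.9 kHz, folds to fs − 27.3 kHz = 22.5 kHz.
101.3 kHz and 147.7 kHz both map to 1.7 kHz.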